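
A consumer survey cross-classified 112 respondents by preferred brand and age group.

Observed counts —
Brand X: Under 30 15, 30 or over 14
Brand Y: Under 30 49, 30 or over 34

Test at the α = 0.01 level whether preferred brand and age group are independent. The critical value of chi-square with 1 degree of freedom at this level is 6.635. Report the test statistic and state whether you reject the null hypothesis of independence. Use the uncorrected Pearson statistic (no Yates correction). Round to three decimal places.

0.469; fail to reject H₀

Row totals: 29, 83. Column totals: 64, 48. Grand total N = 112.
Expected counts (row total × column total / N):
  Brand X, Under 30: 29×64/112 = 16.5714
  Brand X, 30 or over: 29×48/112 = 12.4286
  Brand Y, Under 30: 83×64/112 = 47.4286
  Brand Y, 30 or over: 83×48/112 = 35.5714
Contributions (O − E)²/E:
  (15 − 16.5714)²/16.5714 = 0.1490
  (14 − 12.4286)²/12.4286 = 0.1987
  (49 − 47.4286)²/47.4286 = 0.0521
  (34 − 35.5714)²/35.5714 = 0.0694
χ² = 0.1490 + 0.1987 + 0.0521 + 0.0694 = 0.469
df = (2−1)(2−1) = 1. Since 0.469 < 6.635, fail to reject the null hypothesis of independence at α = 0.01.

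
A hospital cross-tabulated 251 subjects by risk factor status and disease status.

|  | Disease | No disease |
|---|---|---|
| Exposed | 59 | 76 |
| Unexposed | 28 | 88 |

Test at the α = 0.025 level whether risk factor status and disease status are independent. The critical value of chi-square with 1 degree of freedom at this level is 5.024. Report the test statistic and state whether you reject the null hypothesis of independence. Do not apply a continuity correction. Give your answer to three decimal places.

Row totals: 135, 116. Column totals: 87, 164. Grand total N = 251.
Expected counts (row total × column total / N):
  Exposed, Disease: 135×87/251 = 46.7928
  Exposed, No disease: 135×164/251 = 88.2072
  Unexposed, Disease: 116×87/251 = 40.2072
  Unexposed, No disease: 116×164/251 = 75.7928
Contributions (O − E)²/E:
  (59 − 46.7928)²/46.7928 = 3.1846
  (76 − 88.2072)²/88.2072 = 1.6894
  (28 − 40.2072)²/40.2072 = 3.7062
  (88 − 75.7928)²/75.7928 = 1.9661
χ² = 3.1846 + 1.6894 + 3.7062 + 1.9661 = 10.546
df = (2−1)(2−1) = 1. Since 10.546 > 5.024, reject the null hypothesis of independence at α = 0.025.

10.546; reject H₀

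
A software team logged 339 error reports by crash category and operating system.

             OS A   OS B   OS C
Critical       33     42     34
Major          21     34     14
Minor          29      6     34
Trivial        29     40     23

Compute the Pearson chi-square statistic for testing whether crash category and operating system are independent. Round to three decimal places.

Row totals: 109, 69, 69, 92. Column totals: 112, 122, 105. Grand total N = 339.
Expected counts (row total × column total / N):
  Critical, OS A: 109×112/339 = 36.0118
  Critical, OS B: 109×122/339 = 39.2271
  Critical, OS C: 109×105/339 = 33.7611
  Major, OS A: 69×112/339 = 22.7965
  Major, OS B: 69×122/339 = 24.8319
  Major, OS C: 69×105/339 = 21.3717
  Minor, OS A: 69×112/339 = 22.7965
  Minor, OS B: 69×122/339 = 24.8319
  Minor, OS C: 69×105/339 = 21.3717
  Trivial, OS A: 92×112/339 = 30.3953
  Trivial, OS B: 92×122/339 = 33.1091
  Trivial, OS C: 92×105/339 = 28.4956
Contributions (O − E)²/E:
  (33 − 36.0118)²/36.0118 = 0.2519
  (42 − 39.2271)²/39.2271 = 0.1960
  (34 − 33.7611)²/33.7611 = 0.0017
  (21 − 22.7965)²/22.7965 = 0.1416
  (34 − 24.8319)²/24.8319 = 3.3849
  (14 − 21.3717)²/21.3717 = 2.5427
  (29 − 22.7965)²/22.7965 = 1.6881
  (6 − 24.8319)²/24.8319 = 14.2816
  (34 − 21.3717)²/21.3717 = 7.4619
  (29 − 30.3953)²/30.3953 = 0.0641
  (40 − 33.1091)²/33.1091 = 1.4342
  (23 − 28.4956)²/28.4956 = 1.0599
χ² = 0.2519 + 0.1960 + 0.0017 + 0.1416 + 3.3849 + 2.5427 + 1.6881 + 14.2816 + 7.4619 + 0.0641 + 1.4342 + 1.0599 = 32.509

32.509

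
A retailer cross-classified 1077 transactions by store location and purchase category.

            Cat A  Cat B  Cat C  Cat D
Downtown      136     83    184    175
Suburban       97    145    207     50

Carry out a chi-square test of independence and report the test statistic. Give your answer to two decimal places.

Row totals: 578, 499. Column totals: 233, 228, 391, 225. Grand total N = 1077.
Expected counts (row total × column total / N):
  Downtown, Cat A: 578×233/1077 = 125.045
  Downtown, Cat B: 578×228/1077 = 122.362
  Downtown, Cat C: 578×391/1077 = 209.840
  Downtown, Cat D: 578×225/1077 = 120.752
  Suburban, Cat A: 499×233/1077 = 107.955
  Suburban, Cat B: 499×228/1077 = 105.638
  Suburban, Cat C: 499×391/1077 = 181.160
  Suburban, Cat D: 499×225/1077 = 104.248
Contributions (O − E)²/E:
  (136 − 125.045)²/125.045 = 0.9598
  (83 − 122.362)²/122.362 = 12.6622
  (184 − 209.840)²/209.840 = 3.1820
  (175 − 120.752)²/120.752 = 24.3710
  (97 − 107.955)²/107.955 = 1.1117
  (145 − 105.638)²/105.638 = 14.6668
  (207 − 181.160)²/181.160 = 3.6857
  (50 − 104.248)²/104.248 = 28.2293
χ² = 0.9598 + 12.6622 + 3.1820 + 24.3710 + 1.1117 + 14.6668 + 3.6857 + 28.2293 = 88.87

88.87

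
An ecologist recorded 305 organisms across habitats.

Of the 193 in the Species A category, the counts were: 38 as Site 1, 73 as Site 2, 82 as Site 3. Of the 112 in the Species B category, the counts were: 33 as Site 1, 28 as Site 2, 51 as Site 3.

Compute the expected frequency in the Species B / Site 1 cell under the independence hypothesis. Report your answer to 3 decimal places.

Row total (Species B) = 112; column total (Site 1) = 71; grand total N = 305.
Expected count = (row total × column total) / N = 112 × 71 / 305 = 26.072.

26.072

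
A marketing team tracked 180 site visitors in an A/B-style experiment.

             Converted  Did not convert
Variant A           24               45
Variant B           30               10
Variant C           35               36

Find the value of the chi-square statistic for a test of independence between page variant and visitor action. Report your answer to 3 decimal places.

Row totals: 69, 40, 71. Column totals: 89, 91. Grand total N = 180.
Expected counts (row total × column total / N):
  Variant A, Converted: 69×89/180 = 34.1167
  Variant A, Did not convert: 69×91/180 = 34.8833
  Variant B, Converted: 40×89/180 = 19.7778
  Variant B, Did not convert: 40×91/180 = 20.2222
  Variant C, Converted: 71×89/180 = 35.1056
  Variant C, Did not convert: 71×91/180 = 35.8944
Contributions (O − E)²/E:
  (24 − 34.1167)²/34.1167 = 2.9999
  (45 − 34.8833)²/34.8833 = 2.9340
  (30 − 19.7778)²/19.7778 = 5.2834
  (10 − 20.2222)²/20.2222 = 5.1673
  (35 − 35.1056)²/35.1056 = 0.0003
  (36 − 35.8944)²/35.8944 = 0.0003
χ² = 2.9999 + 2.9340 + 5.2834 + 5.1673 + 0.0003 + 0.0003 = 16.385

16.385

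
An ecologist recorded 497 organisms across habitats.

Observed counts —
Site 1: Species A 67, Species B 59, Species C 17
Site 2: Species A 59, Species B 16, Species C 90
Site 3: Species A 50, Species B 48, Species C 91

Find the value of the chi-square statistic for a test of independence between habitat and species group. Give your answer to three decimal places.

Row totals: 143, 165, 189. Column totals: 176, 123, 198. Grand total N = 497.
Expected counts (row total × column total / N):
  Site 1, Species A: 143×176/497 = 50.6398
  Site 1, Species B: 143×123/497 = 35.3903
  Site 1, Species C: 143×198/497 = 56.9698
  Site 2, Species A: 165×176/497 = 58.4306
  Site 2, Species B: 165×123/497 = 40.8350
  Site 2, Species C: 165×198/497 = 65.7344
  Site 3, Species A: 189×176/497 = 66.9296
  Site 3, Species B: 189×123/497 = 46.7746
  Site 3, Species C: 189×198/497 = 75.2958
Contributions (O − E)²/E:
  (67 − 50.6398)²/50.6398 = 5.2855
  (59 − 35.3903)²/35.3903 = 15.7506
  (17 − 56.9698)²/56.9698 = 28.0427
  (59 − 58.4306)²/58.4306 = 0.0055
  (16 − 40.8350)²/40.8350 = 15.1041
  (90 − 65.7344)²/65.7344 = 8.9576
  (50 − 66.9296)²/66.9296 = 4.2823
  (48 − 46.7746)²/46.7746 = 0.0321
  (91 − 75.2958)²/75.2958 = 3.2754
χ² = 5.2855 + 15.7506 + 28.0427 + 0.0055 + 15.1041 + 8.9576 + 4.2823 + 0.0321 + 3.2754 = 80.736

80.736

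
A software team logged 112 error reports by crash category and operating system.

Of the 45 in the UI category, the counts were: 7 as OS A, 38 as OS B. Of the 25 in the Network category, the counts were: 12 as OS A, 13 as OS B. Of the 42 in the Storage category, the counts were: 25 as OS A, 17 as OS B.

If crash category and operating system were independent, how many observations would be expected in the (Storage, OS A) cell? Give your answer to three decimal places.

16.500

Row total (Storage) = 42; column total (OS A) = 44; grand total N = 112.
Expected count = (row total × column total) / N = 42 × 44 / 112 = 16.500.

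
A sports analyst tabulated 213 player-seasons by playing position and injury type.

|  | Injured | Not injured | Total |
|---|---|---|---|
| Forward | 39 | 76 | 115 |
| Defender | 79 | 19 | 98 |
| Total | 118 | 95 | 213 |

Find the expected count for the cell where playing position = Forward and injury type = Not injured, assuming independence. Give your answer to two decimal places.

Row total (Forward) = 115; column total (Not injured) = 95; grand total N = 213.
Expected count = (row total × column total) / N = 115 × 95 / 213 = 51.29.

51.29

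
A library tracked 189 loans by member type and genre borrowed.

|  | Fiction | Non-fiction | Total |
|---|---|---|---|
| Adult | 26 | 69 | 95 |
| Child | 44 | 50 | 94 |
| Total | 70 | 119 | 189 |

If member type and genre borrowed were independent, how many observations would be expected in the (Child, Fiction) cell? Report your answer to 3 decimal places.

34.815

Row total (Child) = 94; column total (Fiction) = 70; grand total N = 189.
Expected count = (row total × column total) / N = 94 × 70 / 189 = 34.815.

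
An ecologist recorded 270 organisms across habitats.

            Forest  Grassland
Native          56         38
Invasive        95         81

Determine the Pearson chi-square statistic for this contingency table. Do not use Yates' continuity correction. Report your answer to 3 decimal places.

0.779

Row totals: 94, 176. Column totals: 151, 119. Grand total N = 270.
Expected counts (row total × column total / N):
  Native, Forest: 94×151/270 = 52.57037
  Native, Grassland: 94×119/270 = 41.42963
  Invasive, Forest: 176×151/270 = 98.42963
  Invasive, Grassland: 176×119/270 = 77.57037
Contributions (O − E)²/E:
  (56 − 52.57037)²/52.57037 = 0.2237
  (38 − 41.42963)²/41.42963 = 0.2839
  (95 − 98.42963)²/98.42963 = 0.1195
  (81 − 77.57037)²/77.57037 = 0.1516
χ² = 0.2237 + 0.2839 + 0.1195 + 0.1516 = 0.779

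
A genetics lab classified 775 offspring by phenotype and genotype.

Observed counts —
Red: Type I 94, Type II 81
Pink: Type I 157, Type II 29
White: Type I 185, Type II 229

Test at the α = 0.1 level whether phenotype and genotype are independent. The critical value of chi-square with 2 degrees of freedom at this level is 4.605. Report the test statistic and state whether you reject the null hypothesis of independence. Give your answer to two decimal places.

82.89; reject H₀

Row totals: 175, 186, 414. Column totals: 436, 339. Grand total N = 775.
Expected counts (row total × column total / N):
  Red, Type I: 175×436/775 = 98.452
  Red, Type II: 175×339/775 = 76.548
  Pink, Type I: 186×436/775 = 104.640
  Pink, Type II: 186×339/775 = 81.360
  White, Type I: 414×436/775 = 232.908
  White, Type II: 414×339/775 = 181.092
Contributions (O − E)²/E:
  (94 − 98.452)²/98.452 = 0.2013
  (81 − 76.548)²/76.548 = 0.2589
  (157 − 104.640)²/104.640 = 26.2000
  (29 − 81.360)²/81.360 = 33.6968
  (185 − 232.908)²/232.908 = 9.8544
  (229 − 181.092)²/181.092 = 12.6741
χ² = 0.2013 + 0.2589 + 26.2000 + 33.6968 + 9.8544 + 12.6741 = 82.89
df = (3−1)(2−1) = 2. Since 82.89 > 4.605, reject the null hypothesis of independence at α = 0.1.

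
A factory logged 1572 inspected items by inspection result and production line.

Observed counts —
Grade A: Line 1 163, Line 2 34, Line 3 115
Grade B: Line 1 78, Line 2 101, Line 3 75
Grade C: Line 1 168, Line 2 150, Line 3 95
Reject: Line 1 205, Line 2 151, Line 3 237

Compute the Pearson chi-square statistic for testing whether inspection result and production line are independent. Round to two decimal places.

102.38

Row totals: 312, 254, 413, 593. Column totals: 614, 436, 522. Grand total N = 1572.
Expected counts (row total × column total / N):
  Grade A, Line 1: 312×614/1572 = 121.8626
  Grade A, Line 2: 312×436/1572 = 86.5344
  Grade A, Line 3: 312×522/1572 = 103.6031
  Grade B, Line 1: 254×614/1572 = 99.2087
  Grade B, Line 2: 254×436/1572 = 70.4478
  Grade B, Line 3: 254×522/1572 = 84.3435
  Grade C, Line 1: 413×614/1572 = 161.3117
  Grade C, Line 2: 413×436/1572 = 114.5471
  Grade C, Line 3: 413×522/1572 = 137.1412
  Reject, Line 1: 593×614/1572 = 231.6170
  Reject, Line 2: 593×436/1572 = 164.4707
  Reject, Line 3: 593×522/1572 = 196.9122
Contributions (O − E)²/E:
  (163 − 121.8626)²/121.8626 = 13.8868
  (34 − 86.5344)²/86.5344 = 31.8932
  (115 − 103.6031)²/103.6031 = 1.2537
  (78 − 99.2087)²/99.2087 = 4.5340
  (101 − 70.4478)²/70.4478 = 13.2501
  (75 − 84.3435)²/84.3435 = 1.0351
  (168 − 161.3117)²/161.3117 = 0.2773
  (150 − 114.5471)²/114.5471 = 10.9728
  (95 − 137.1412)²/137.1412 = 12.9493
  (205 − 231.6170)²/231.6170 = 3.0588
  (151 − 164.4707)²/164.4707 = 1.1033
  (237 − 196.9122)²/196.9122 = 8.1612
χ² = 13.8868 + 31.8932 + 1.2537 + 4.5340 + 13.2501 + 1.0351 + 0.2773 + 10.9728 + 12.9493 + 3.0588 + 1.1033 + 8.1612 = 102.38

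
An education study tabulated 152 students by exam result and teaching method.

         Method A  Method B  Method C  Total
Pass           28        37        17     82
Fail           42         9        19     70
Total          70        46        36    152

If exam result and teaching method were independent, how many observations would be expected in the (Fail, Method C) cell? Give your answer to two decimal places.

16.58

Row total (Fail) = 70; column total (Method C) = 36; grand total N = 152.
Expected count = (row total × column total) / N = 70 × 36 / 152 = 16.58.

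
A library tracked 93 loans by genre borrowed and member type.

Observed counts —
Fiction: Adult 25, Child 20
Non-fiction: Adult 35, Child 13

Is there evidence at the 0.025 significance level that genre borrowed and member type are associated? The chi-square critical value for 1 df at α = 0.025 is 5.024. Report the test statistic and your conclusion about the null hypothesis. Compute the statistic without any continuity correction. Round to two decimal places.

Row totals: 45, 48. Column totals: 60, 33. Grand total N = 93.
Expected counts (row total × column total / N):
  Fiction, Adult: 45×60/93 = 29.0323
  Fiction, Child: 45×33/93 = 15.9677
  Non-fiction, Adult: 48×60/93 = 30.9677
  Non-fiction, Child: 48×33/93 = 17.0323
Contributions (O − E)²/E:
  (25 − 29.0323)²/29.0323 = 0.5600
  (20 − 15.9677)²/15.9677 = 1.0183
  (35 − 30.9677)²/30.9677 = 0.5250
  (13 − 17.0323)²/17.0323 = 0.9546
χ² = 0.5600 + 1.0183 + 0.5250 + 0.9546 = 3.06
df = (2−1)(2−1) = 1. Since 3.06 < 5.024, fail to reject the null hypothesis of independence at α = 0.025.

3.06; fail to reject H₀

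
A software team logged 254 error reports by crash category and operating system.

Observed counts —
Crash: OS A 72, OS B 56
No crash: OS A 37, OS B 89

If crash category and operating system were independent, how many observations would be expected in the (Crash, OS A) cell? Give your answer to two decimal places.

Row total (Crash) = 128; column total (OS A) = 109; grand total N = 254.
Expected count = (row total × column total) / N = 128 × 109 / 254 = 54.93.

54.93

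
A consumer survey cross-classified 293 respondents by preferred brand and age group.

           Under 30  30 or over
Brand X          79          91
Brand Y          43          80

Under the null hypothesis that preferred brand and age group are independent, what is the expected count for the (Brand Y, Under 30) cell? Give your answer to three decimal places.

51.215

Row total (Brand Y) = 123; column total (Under 30) = 122; grand total N = 293.
Expected count = (row total × column total) / N = 123 × 122 / 293 = 51.215.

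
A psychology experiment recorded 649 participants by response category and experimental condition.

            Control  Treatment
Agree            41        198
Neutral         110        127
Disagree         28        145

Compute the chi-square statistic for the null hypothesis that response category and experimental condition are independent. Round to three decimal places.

66.338

Row totals: 239, 237, 173. Column totals: 179, 470. Grand total N = 649.
Expected counts (row total × column total / N):
  Agree, Control: 239×179/649 = 65.9183
  Agree, Treatment: 239×470/649 = 173.0817
  Neutral, Control: 237×179/649 = 65.3667
  Neutral, Treatment: 237×470/649 = 171.6333
  Disagree, Control: 173×179/649 = 47.7149
  Disagree, Treatment: 173×470/649 = 125.2851
Contributions (O − E)²/E:
  (41 − 65.9183)²/65.9183 = 9.4196
  (198 − 173.0817)²/173.0817 = 3.5874
  (110 − 65.3667)²/65.3667 = 30.4762
  (127 − 171.6333)²/171.6333 = 11.6069
  (28 − 47.7149)²/47.7149 = 8.1458
  (145 − 125.2851)²/125.2851 = 3.1023
χ² = 9.4196 + 3.5874 + 30.4762 + 11.6069 + 8.1458 + 3.1023 = 66.338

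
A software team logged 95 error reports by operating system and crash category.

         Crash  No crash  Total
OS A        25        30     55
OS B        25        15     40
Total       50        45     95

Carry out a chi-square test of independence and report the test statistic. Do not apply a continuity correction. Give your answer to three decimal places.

2.699

Grand total N = 95.
Expected counts (row total × column total / N):
  OS A, Crash: 55×50/95 = 28.9474
  OS A, No crash: 55×45/95 = 26.0526
  OS B, Crash: 40×50/95 = 21.0526
  OS B, No crash: 40×45/95 = 18.9474
Contributions (O − E)²/E:
  (25 − 28.9474)²/28.9474 = 0.5383
  (30 − 26.0526)²/26.0526 = 0.5981
  (25 − 21.0526)²/21.0526 = 0.7401
  (15 − 18.9474)²/18.9474 = 0.8224
χ² = 0.5383 + 0.5981 + 0.7401 + 0.8224 = 2.699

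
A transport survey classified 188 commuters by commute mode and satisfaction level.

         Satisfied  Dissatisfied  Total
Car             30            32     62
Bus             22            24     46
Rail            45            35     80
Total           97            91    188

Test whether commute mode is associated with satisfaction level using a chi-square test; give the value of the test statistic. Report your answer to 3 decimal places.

1.211

Grand total N = 188.
Expected counts (row total × column total / N):
  Car, Satisfied: 62×97/188 = 31.9894
  Car, Dissatisfied: 62×91/188 = 30.0106
  Bus, Satisfied: 46×97/188 = 23.7340
  Bus, Dissatisfied: 46×91/188 = 22.2660
  Rail, Satisfied: 80×97/188 = 41.2766
  Rail, Dissatisfied: 80×91/188 = 38.7234
Contributions (O − E)²/E:
  (30 − 31.9894)²/31.9894 = 0.1237
  (32 − 30.0106)²/30.0106 = 0.1319
  (22 − 23.7340)²/23.7340 = 0.1267
  (24 − 22.2660)²/22.2660 = 0.1350
  (45 − 41.2766)²/41.2766 = 0.3359
  (35 − 38.7234)²/38.7234 = 0.3580
χ² = 0.1237 + 0.1319 + 0.1267 + 0.1350 + 0.3359 + 0.3580 = 1.211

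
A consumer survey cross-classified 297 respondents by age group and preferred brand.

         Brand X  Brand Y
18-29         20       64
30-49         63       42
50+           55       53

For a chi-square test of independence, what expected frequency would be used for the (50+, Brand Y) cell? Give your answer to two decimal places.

57.82

Row total (50+) = 108; column total (Brand Y) = 159; grand total N = 297.
Expected count = (row total × column total) / N = 108 × 159 / 297 = 57.82.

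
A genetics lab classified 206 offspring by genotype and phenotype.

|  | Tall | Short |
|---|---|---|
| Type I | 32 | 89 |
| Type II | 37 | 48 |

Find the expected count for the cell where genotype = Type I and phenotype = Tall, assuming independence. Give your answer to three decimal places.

Row total (Type I) = 121; column total (Tall) = 69; grand total N = 206.
Expected count = (row total × column total) / N = 121 × 69 / 206 = 40.529.

40.529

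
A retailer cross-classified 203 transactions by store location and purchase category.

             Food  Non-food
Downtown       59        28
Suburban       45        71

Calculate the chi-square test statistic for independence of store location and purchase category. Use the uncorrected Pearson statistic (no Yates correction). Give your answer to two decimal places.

Row totals: 87, 116. Column totals: 104, 99. Grand total N = 203.
Expected counts (row total × column total / N):
  Downtown, Food: 87×104/203 = 44.571
  Downtown, Non-food: 87×99/203 = 42.429
  Suburban, Food: 116×104/203 = 59.429
  Suburban, Non-food: 116×99/203 = 56.571
Contributions (O − E)²/E:
  (59 − 44.571)²/44.571 = 4.6711
  (28 − 42.429)²/42.429 = 4.9069
  (45 − 59.429)²/59.429 = 3.5033
  (71 − 56.571)²/56.571 = 3.6803
χ² = 4.6711 + 4.9069 + 3.5033 + 3.6803 = 16.76

16.76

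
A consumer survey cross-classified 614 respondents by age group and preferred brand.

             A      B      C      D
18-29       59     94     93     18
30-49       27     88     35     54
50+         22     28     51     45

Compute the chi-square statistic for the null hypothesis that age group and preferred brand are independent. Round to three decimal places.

73.000

Row totals: 264, 204, 146. Column totals: 108, 210, 179, 117. Grand total N = 614.
Expected counts (row total × column total / N):
  18-29, A: 264×108/614 = 46.4365
  18-29, B: 264×210/614 = 90.2932
  18-29, C: 264×179/614 = 76.9642
  18-29, D: 264×117/614 = 50.3062
  30-49, A: 204×108/614 = 35.8827
  30-49, B: 204×210/614 = 69.7720
  30-49, C: 204×179/614 = 59.4723
  30-49, D: 204×117/614 = 38.8730
  50+, A: 146×108/614 = 25.6808
  50+, B: 146×210/614 = 49.9349
  50+, C: 146×179/614 = 42.5635
  50+, D: 146×117/614 = 27.8208
Contributions (O − E)²/E:
  (59 − 46.4365)²/46.4365 = 3.3991
  (94 − 90.2932)²/90.2932 = 0.1522
  (93 − 76.9642)²/76.9642 = 3.3411
  (18 − 50.3062)²/50.3062 = 20.7468
  (27 − 35.8827)²/35.8827 = 2.1989
  (88 − 69.7720)²/69.7720 = 4.7621
  (35 − 59.4723)²/59.4723 = 10.0701
  (54 − 38.8730)²/38.8730 = 5.8865
  (22 − 25.6808)²/25.6808 = 0.5276
  (28 − 49.9349)²/49.9349 = 9.6353
  (51 − 42.5635)²/42.5635 = 1.6722
  (45 − 27.8208)²/27.8208 = 10.6081
χ² = 3.3991 + 0.1522 + 3.3411 + 20.7468 + 2.1989 + 4.7621 + 10.0701 + 5.8865 + 0.5276 + 9.6353 + 1.6722 + 10.6081 = 73.000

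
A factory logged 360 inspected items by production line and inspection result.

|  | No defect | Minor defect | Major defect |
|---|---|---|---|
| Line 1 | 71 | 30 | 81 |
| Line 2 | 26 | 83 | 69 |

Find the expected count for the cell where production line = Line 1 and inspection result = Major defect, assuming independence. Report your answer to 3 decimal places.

75.833

Row total (Line 1) = 182; column total (Major defect) = 150; grand total N = 360.
Expected count = (row total × column total) / N = 182 × 150 / 360 = 75.833.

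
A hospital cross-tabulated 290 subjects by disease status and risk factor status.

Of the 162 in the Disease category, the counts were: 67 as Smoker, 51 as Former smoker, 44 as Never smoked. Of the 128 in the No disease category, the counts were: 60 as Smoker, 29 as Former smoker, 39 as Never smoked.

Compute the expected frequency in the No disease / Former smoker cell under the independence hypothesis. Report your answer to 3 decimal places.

Row total (No disease) = 128; column total (Former smoker) = 80; grand total N = 290.
Expected count = (row total × column total) / N = 128 × 80 / 290 = 35.310.

35.310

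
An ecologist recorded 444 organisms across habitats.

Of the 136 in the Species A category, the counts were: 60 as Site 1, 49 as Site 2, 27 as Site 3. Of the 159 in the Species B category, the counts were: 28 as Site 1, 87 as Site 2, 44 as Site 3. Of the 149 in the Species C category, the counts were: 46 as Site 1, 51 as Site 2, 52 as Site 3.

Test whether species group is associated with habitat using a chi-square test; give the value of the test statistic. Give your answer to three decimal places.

Row totals: 136, 159, 149. Column totals: 134, 187, 123. Grand total N = 444.
Expected counts (row total × column total / N):
  Species A, Site 1: 136×134/444 = 41.0450
  Species A, Site 2: 136×187/444 = 57.2793
  Species A, Site 3: 136×123/444 = 37.6757
  Species B, Site 1: 159×134/444 = 47.9865
  Species B, Site 2: 159×187/444 = 66.9662
  Species B, Site 3: 159×123/444 = 44.0473
  Species C, Site 1: 149×134/444 = 44.9685
  Species C, Site 2: 149×187/444 = 62.7545
  Species C, Site 3: 149×123/444 = 41.2770
Contributions (O − E)²/E:
  (60 − 41.0450)²/41.0450 = 8.7536
  (49 − 57.2793)²/57.2793 = 1.1967
  (27 − 37.6757)²/37.6757 = 3.0250
  (28 − 47.9865)²/47.9865 = 8.3244
  (87 − 66.9662)²/66.9662 = 5.9934
  (44 − 44.0473)²/44.0473 = 0.0001
  (46 − 44.9685)²/44.9685 = 0.0237
  (51 − 62.7545)²/62.7545 = 2.2017
  (52 − 41.2770)²/41.2770 = 2.7856
χ² = 8.7536 + 1.1967 + 3.0250 + 8.3244 + 5.9934 + 0.0001 + 0.0237 + 2.2017 + 2.7856 = 32.304

32.304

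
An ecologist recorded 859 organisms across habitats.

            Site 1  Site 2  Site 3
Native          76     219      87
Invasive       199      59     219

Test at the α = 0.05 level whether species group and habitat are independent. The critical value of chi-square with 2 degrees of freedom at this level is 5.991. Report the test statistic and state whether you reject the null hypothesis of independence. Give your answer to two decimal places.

195.93; reject H₀

Row totals: 382, 477. Column totals: 275, 278, 306. Grand total N = 859.
Expected counts (row total × column total / N):
  Native, Site 1: 382×275/859 = 122.293
  Native, Site 2: 382×278/859 = 123.627
  Native, Site 3: 382×306/859 = 136.079
  Invasive, Site 1: 477×275/859 = 152.707
  Invasive, Site 2: 477×278/859 = 154.373
  Invasive, Site 3: 477×306/859 = 169.921
Contributions (O − E)²/E:
  (76 − 122.293)²/122.293 = 17.5238
  (219 − 123.627)²/123.627 = 73.5762
  (87 − 136.079)²/136.079 = 17.7011
  (199 − 152.707)²/152.707 = 14.0337
  (59 − 154.373)²/154.373 = 58.9223
  (219 − 169.921)²/169.921 = 14.1757
χ² = 17.5238 + 73.5762 + 17.7011 + 14.0337 + 58.9223 + 14.1757 = 195.93
df = (2−1)(3−1) = 2. Since 195.93 > 5.991, reject the null hypothesis of independence at α = 0.05.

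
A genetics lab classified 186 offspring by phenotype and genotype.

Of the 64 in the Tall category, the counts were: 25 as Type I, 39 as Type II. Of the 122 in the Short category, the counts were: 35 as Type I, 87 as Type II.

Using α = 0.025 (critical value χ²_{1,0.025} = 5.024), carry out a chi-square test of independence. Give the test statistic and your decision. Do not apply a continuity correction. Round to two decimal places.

Row totals: 64, 122. Column totals: 60, 126. Grand total N = 186.
Expected counts (row total × column total / N):
  Tall, Type I: 64×60/186 = 20.645
  Tall, Type II: 64×126/186 = 43.355
  Short, Type I: 122×60/186 = 39.355
  Short, Type II: 122×126/186 = 82.645
Contributions (O − E)²/E:
  (25 − 20.645)²/20.645 = 0.9187
  (39 − 43.355)²/43.355 = 0.4375
  (35 − 39.355)²/39.355 = 0.4819
  (87 − 82.645)²/82.645 = 0.2295
χ² = 0.9187 + 0.4375 + 0.4819 + 0.2295 = 2.07
df = (2−1)(2−1) = 1. Since 2.07 < 5.024, fail to reject the null hypothesis of independence at α = 0.025.

2.07; fail to reject H₀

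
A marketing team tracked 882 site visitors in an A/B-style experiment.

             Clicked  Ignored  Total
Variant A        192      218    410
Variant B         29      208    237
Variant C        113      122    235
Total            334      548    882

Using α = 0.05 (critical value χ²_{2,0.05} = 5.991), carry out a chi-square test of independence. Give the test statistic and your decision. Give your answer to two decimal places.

90.60; reject H₀

Grand total N = 882.
Expected counts (row total × column total / N):
  Variant A, Clicked: 410×334/882 = 155.261
  Variant A, Ignored: 410×548/882 = 254.739
  Variant B, Clicked: 237×334/882 = 89.748
  Variant B, Ignored: 237×548/882 = 147.252
  Variant C, Clicked: 235×334/882 = 88.991
  Variant C, Ignored: 235×548/882 = 146.009
Contributions (O − E)²/E:
  (192 − 155.261)²/155.261 = 8.6935
  (218 − 254.739)²/254.739 = 5.2986
  (29 − 89.748)²/89.748 = 41.1187
  (208 − 147.252)²/147.252 = 25.0613
  (113 − 88.991)²/88.991 = 6.4774
  (122 − 146.009)²/146.009 = 3.9479
χ² = 8.6935 + 5.2986 + 41.1187 + 25.0613 + 6.4774 + 3.9479 = 90.60
df = (3−1)(2−1) = 2. Since 90.60 > 5.991, reject the null hypothesis of independence at α = 0.05.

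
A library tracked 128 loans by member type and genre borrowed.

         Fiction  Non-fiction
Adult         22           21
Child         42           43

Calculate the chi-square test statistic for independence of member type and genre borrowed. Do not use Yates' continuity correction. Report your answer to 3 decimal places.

Row totals: 43, 85. Column totals: 64, 64. Grand total N = 128.
Expected counts (row total × column total / N):
  Adult, Fiction: 43×64/128 = 21.5000
  Adult, Non-fiction: 43×64/128 = 21.5000
  Child, Fiction: 85×64/128 = 42.5000
  Child, Non-fiction: 85×64/128 = 42.5000
Contributions (O − E)²/E:
  (22 − 21.5000)²/21.5000 = 0.0116
  (21 − 21.5000)²/21.5000 = 0.0116
  (42 − 42.5000)²/42.5000 = 0.0059
  (43 − 42.5000)²/42.5000 = 0.0059
χ² = 0.0116 + 0.0116 + 0.0059 + 0.0059 = 0.035

0.035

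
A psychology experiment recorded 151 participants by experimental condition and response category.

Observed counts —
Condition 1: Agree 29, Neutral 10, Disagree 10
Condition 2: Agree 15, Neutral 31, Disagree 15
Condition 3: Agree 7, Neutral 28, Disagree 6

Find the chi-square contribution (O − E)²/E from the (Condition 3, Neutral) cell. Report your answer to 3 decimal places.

Row total (Condition 3) = 41; column total (Neutral) = 69; N = 151.
Expected count E = 41 × 69 / 151 = 18.7351.
Contribution = (O − E)²/E = (28 − 18.7351)² / 18.7351 = 4.582.

4.582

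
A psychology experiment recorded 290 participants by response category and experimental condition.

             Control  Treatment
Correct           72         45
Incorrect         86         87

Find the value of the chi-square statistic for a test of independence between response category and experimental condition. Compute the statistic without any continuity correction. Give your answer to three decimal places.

Row totals: 117, 173. Column totals: 158, 132. Grand total N = 290.
Expected counts (row total × column total / N):
  Correct, Control: 117×158/290 = 63.7448
  Correct, Treatment: 117×132/290 = 53.2552
  Incorrect, Control: 173×158/290 = 94.2552
  Incorrect, Treatment: 173×132/290 = 78.7448
Contributions (O − E)²/E:
  (72 − 63.7448)²/63.7448 = 1.0691
  (45 − 53.2552)²/53.2552 = 1.2797
  (86 − 94.2552)²/94.2552 = 0.7230
  (87 − 78.7448)²/78.7448 = 0.8654
χ² = 1.0691 + 1.2797 + 0.7230 + 0.8654 = 3.937

3.937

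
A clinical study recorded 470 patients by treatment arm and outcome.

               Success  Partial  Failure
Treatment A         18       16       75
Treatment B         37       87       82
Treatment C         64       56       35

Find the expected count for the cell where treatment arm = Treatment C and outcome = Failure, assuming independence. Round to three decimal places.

63.319

Row total (Treatment C) = 155; column total (Failure) = 192; grand total N = 470.
Expected count = (row total × column total) / N = 155 × 192 / 470 = 63.319.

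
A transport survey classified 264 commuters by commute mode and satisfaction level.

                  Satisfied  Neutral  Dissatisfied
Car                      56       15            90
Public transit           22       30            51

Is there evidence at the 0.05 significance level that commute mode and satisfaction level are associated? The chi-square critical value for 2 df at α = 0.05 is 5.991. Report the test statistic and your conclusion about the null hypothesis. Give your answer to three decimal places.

Row totals: 161, 103. Column totals: 78, 45, 141. Grand total N = 264.
Expected counts (row total × column total / N):
  Car, Satisfied: 161×78/264 = 47.5682
  Car, Neutral: 161×45/264 = 27.4432
  Car, Dissatisfied: 161×141/264 = 85.9886
  Public transit, Satisfied: 103×78/264 = 30.4318
  Public transit, Neutral: 103×45/264 = 17.5568
  Public transit, Dissatisfied: 103×141/264 = 55.0114
Contributions (O − E)²/E:
  (56 − 47.5682)²/47.5682 = 1.4946
  (15 − 27.4432)²/27.4432 = 5.6420
  (90 − 85.9886)²/85.9886 = 0.1871
  (22 − 30.4318)²/30.4318 = 2.3362
  (30 − 17.5568)²/17.5568 = 8.8190
  (51 − 55.0114)²/55.0114 = 0.2925
χ² = 1.4946 + 5.6420 + 0.1871 + 2.3362 + 8.8190 + 0.2925 = 18.771
df = (2−1)(3−1) = 2. Since 18.771 > 5.991, reject the null hypothesis of independence at α = 0.05.

18.771; reject H₀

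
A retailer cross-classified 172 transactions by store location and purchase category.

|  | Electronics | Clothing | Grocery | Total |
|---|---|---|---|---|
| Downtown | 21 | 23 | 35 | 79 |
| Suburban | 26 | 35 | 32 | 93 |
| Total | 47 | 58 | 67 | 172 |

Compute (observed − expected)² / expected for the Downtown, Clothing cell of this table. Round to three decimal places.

0.497

Row total (Downtown) = 79; column total (Clothing) = 58; N = 172.
Expected count E = 79 × 58 / 172 = 26.6395.
Contribution = (O − E)²/E = (23 − 26.6395)² / 26.6395 = 0.497.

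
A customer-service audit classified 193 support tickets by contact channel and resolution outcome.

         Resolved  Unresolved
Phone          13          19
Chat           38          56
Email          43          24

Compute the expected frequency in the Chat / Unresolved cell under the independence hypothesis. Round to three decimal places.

Row total (Chat) = 94; column total (Unresolved) = 99; grand total N = 193.
Expected count = (row total × column total) / N = 94 × 99 / 193 = 48.218.

48.218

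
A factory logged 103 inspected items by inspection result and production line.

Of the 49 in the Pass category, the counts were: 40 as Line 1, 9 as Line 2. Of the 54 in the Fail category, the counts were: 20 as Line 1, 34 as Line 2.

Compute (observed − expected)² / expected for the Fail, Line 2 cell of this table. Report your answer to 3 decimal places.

Row total (Fail) = 54; column total (Line 2) = 43; N = 103.
Expected count E = 54 × 43 / 103 = 22.5437.
Contribution = (O − E)²/E = (34 − 22.5437)² / 22.5437 = 5.822.

5.822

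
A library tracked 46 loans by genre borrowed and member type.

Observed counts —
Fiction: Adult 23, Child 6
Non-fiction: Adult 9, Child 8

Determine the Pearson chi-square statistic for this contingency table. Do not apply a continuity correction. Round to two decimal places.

Row totals: 29, 17. Column totals: 32, 14. Grand total N = 46.
Expected counts (row total × column total / N):
  Fiction, Adult: 29×32/46 = 20.174
  Fiction, Child: 29×14/46 = 8.826
  Non-fiction, Adult: 17×32/46 = 11.826
  Non-fiction, Child: 17×14/46 = 5.174
Contributions (O − E)²/E:
  (23 − 20.174)²/20.174 = 0.3959
  (6 − 8.826)²/8.826 = 0.9049
  (9 − 11.826)²/11.826 = 0.6753
  (8 − 5.174)²/5.174 = 1.5435
χ² = 0.3959 + 0.9049 + 0.6753 + 1.5435 = 3.52

3.52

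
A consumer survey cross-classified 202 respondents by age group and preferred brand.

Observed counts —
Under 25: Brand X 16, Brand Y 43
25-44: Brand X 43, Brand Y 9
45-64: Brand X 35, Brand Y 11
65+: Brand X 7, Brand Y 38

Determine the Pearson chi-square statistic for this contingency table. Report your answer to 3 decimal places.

Row totals: 59, 52, 46, 45. Column totals: 101, 101. Grand total N = 202.
Expected counts (row total × column total / N):
  Under 25, Brand X: 59×101/202 = 29.5000
  Under 25, Brand Y: 59×101/202 = 29.5000
  25-44, Brand X: 52×101/202 = 26.0000
  25-44, Brand Y: 52×101/202 = 26.0000
  45-64, Brand X: 46×101/202 = 23.0000
  45-64, Brand Y: 46×101/202 = 23.0000
  65+, Brand X: 45×101/202 = 22.5000
  65+, Brand Y: 45×101/202 = 22.5000
Contributions (O − E)²/E:
  (16 − 29.5000)²/29.5000 = 6.1780
  (43 − 29.5000)²/29.5000 = 6.1780
  (43 − 26.0000)²/26.0000 = 11.1154
  (9 − 26.0000)²/26.0000 = 11.1154
  (35 − 23.0000)²/23.0000 = 6.2609
  (11 − 23.0000)²/23.0000 = 6.2609
  (7 − 22.5000)²/22.5000 = 10.6778
  (38 − 22.5000)²/22.5000 = 10.6778
χ² = 6.1780 + 6.1780 + 11.1154 + 11.1154 + 6.2609 + 6.2609 + 10.6778 + 10.6778 = 68.464

68.464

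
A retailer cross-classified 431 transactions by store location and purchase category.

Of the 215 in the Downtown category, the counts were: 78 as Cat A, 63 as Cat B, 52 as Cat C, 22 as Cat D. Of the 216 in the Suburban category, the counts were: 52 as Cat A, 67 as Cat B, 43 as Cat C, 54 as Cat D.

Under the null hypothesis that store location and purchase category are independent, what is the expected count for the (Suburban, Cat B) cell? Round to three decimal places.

Row total (Suburban) = 216; column total (Cat B) = 130; grand total N = 431.
Expected count = (row total × column total) / N = 216 × 130 / 431 = 65.151.

65.151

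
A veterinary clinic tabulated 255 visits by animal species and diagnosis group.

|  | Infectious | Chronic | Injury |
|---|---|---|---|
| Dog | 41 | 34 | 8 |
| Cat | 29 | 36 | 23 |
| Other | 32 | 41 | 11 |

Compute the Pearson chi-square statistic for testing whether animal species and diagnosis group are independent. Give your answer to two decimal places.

11.73

Row totals: 83, 88, 84. Column totals: 102, 111, 42. Grand total N = 255.
Expected counts (row total × column total / N):
  Dog, Infectious: 83×102/255 = 33.200
  Dog, Chronic: 83×111/255 = 36.129
  Dog, Injury: 83×42/255 = 13.671
  Cat, Infectious: 88×102/255 = 35.200
  Cat, Chronic: 88×111/255 = 38.306
  Cat, Injury: 88×42/255 = 14.494
  Other, Infectious: 84×102/255 = 33.600
  Other, Chronic: 84×111/255 = 36.565
  Other, Injury: 84×42/255 = 13.835
Contributions (O − E)²/E:
  (41 − 33.200)²/33.200 = 1.8325
  (34 − 36.129)²/36.129 = 0.1255
  (8 − 13.671)²/13.671 = 2.3524
  (29 − 35.200)²/35.200 = 1.0920
  (36 − 38.306)²/38.306 = 0.1388
  (23 − 14.494)²/14.494 = 4.9919
  (32 − 33.600)²/33.600 = 0.0762
  (41 − 36.565)²/36.565 = 0.5379
  (11 − 13.835)²/13.835 = 0.5809
χ² = 1.8325 + 0.1255 + 2.3524 + 1.0920 + 0.1388 + 4.9919 + 0.0762 + 0.5379 + 0.5809 = 11.73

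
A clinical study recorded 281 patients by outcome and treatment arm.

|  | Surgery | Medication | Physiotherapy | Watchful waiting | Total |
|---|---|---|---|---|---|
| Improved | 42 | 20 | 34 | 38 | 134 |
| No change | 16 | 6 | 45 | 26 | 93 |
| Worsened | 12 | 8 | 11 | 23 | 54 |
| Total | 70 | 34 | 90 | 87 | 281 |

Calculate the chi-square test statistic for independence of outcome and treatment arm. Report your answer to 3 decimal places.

23.104

Grand total N = 281.
Expected counts (row total × column total / N):
  Improved, Surgery: 134×70/281 = 33.3808
  Improved, Medication: 134×34/281 = 16.2135
  Improved, Physiotherapy: 134×90/281 = 42.9181
  Improved, Watchful waiting: 134×87/281 = 41.4875
  No change, Surgery: 93×70/281 = 23.1673
  No change, Medication: 93×34/281 = 11.2527
  No change, Physiotherapy: 93×90/281 = 29.7865
  No change, Watchful waiting: 93×87/281 = 28.7936
  Worsened, Surgery: 54×70/281 = 13.4520
  Worsened, Medication: 54×34/281 = 6.5338
  Worsened, Physiotherapy: 54×90/281 = 17.2954
  Worsened, Watchful waiting: 54×87/281 = 16.7189
Contributions (O − E)²/E:
  (42 − 33.3808)²/33.3808 = 2.2255
  (20 − 16.2135)²/16.2135 = 0.8843
  (34 − 42.9181)²/42.9181 = 1.8531
  (38 − 41.4875)²/41.4875 = 0.2932
  (16 − 23.1673)²/23.1673 = 2.2174
  (6 − 11.2527)²/11.2527 = 2.4519
  (45 − 29.7865)²/29.7865 = 7.7703
  (26 − 28.7936)²/28.7936 = 0.2710
  (12 − 13.4520)²/13.4520 = 0.1567
  (8 − 6.5338)²/6.5338 = 0.3290
  (11 − 17.2954)²/17.2954 = 2.2915
  (23 − 16.7189)²/16.7189 = 2.3597
χ² = 2.2255 + 0.8843 + 1.8531 + 0.2932 + 2.2174 + 2.4519 + 7.7703 + 0.2710 + 0.1567 + 0.3290 + 2.2915 + 2.3597 = 23.104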